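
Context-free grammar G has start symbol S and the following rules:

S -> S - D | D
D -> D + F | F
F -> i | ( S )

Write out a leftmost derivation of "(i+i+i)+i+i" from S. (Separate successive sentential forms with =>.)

S=>D=>D+F=>D+F+F=>F+F+F=>(S)+F+F=>(D)+F+F=>(D+F)+F+F=>(D+F+F)+F+F=>(F+F+F)+F+F=>(i+F+F)+F+F=>(i+i+F)+F+F=>(i+i+i)+F+F=>(i+i+i)+i+F=>(i+i+i)+i+i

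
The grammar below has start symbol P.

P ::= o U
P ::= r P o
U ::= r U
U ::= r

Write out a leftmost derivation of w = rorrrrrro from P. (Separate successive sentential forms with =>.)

P => rPo   [P ::= r P o]
rPo => roUo   [P ::= o U]
roUo => rorUo   [U ::= r U]
rorUo => rorrUo   [U ::= r U]
rorrUo => rorrrUo   [U ::= r U]
rorrrUo => rorrrrUo   [U ::= r U]
rorrrrUo => rorrrrrUo   [U ::= r U]
rorrrrrUo => rorrrrrro   [U ::= r]

P => rPo => roUo => rorUo => rorrUo => rorrrUo => rorrrrUo => rorrrrrUo => rorrrrrro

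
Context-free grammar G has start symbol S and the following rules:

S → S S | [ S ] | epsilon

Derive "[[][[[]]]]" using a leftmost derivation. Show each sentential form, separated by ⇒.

S ⇒ SS ⇒ SSS ⇒ [S]SS ⇒ [SS]SS ⇒ [[S]S]SS ⇒ [[]S]SS ⇒ [[]SS]SS ⇒ [[][S]S]SS ⇒ [[][[S]]S]SS ⇒ [[][[[S]]]S]SS ⇒ [[][[[]]]S]SS ⇒ [[][[[]]]]SS ⇒ [[][[[]]]]S ⇒ [[][[[]]]]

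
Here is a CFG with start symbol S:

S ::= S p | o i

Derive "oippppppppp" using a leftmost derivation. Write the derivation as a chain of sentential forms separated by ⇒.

S ⇒ Sp   [S ::= S p]
Sp ⇒ Spp   [S ::= S p]
Spp ⇒ Sppp   [S ::= S p]
Sppp ⇒ Spppp   [S ::= S p]
Spppp ⇒ Sppppp   [S ::= S p]
Sppppp ⇒ Spppppp   [S ::= S p]
Spppppp ⇒ Sppppppp   [S ::= S p]
Sppppppp ⇒ Spppppppp   [S ::= S p]
Spppppppp ⇒ Sppppppppp   [S ::= S p]
Sppppppppp ⇒ oippppppppp   [S ::= o i]

S⇒Sp⇒Spp⇒Sppp⇒Spppp⇒Sppppp⇒Spppppp⇒Sppppppp⇒Spppppppp⇒Sppppppppp⇒oippppppppp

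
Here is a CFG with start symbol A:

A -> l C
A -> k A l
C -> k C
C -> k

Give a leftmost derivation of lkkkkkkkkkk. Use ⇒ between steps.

A ⇒ lC   [A -> l C]
lC ⇒ lkC   [C -> k C]
lkC ⇒ lkkC   [C -> k C]
lkkC ⇒ lkkkC   [C -> k C]
lkkkC ⇒ lkkkkC   [C -> k C]
lkkkkC ⇒ lkkkkkC   [C -> k C]
lkkkkkC ⇒ lkkkkkkC   [C -> k C]
lkkkkkkC ⇒ lkkkkkkkC   [C -> k C]
lkkkkkkkC ⇒ lkkkkkkkkC   [C -> k C]
lkkkkkkkkC ⇒ lkkkkkkkkkC   [C -> k C]
lkkkkkkkkkC ⇒ lkkkkkkkkkk   [C -> k]

A ⇒ lC ⇒ lkC ⇒ lkkC ⇒ lkkkC ⇒ lkkkkC ⇒ lkkkkkC ⇒ lkkkkkkC ⇒ lkkkkkkkC ⇒ lkkkkkkkkC ⇒ lkkkkkkkkkC ⇒ lkkkkkkkkkk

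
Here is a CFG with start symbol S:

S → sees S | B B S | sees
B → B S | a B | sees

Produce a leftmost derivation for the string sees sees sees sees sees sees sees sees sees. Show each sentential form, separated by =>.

S => B B S => B S B S => B S S B S => B S S S B S => sees S S S B S => sees sees S S S B S => sees sees B B S S S B S => sees sees sees B S S S B S => sees sees sees sees S S S B S => sees sees sees sees sees S S B S => sees sees sees sees sees sees S B S => sees sees sees sees sees sees sees B S => sees sees sees sees sees sees sees sees S => sees sees sees sees sees sees sees sees sees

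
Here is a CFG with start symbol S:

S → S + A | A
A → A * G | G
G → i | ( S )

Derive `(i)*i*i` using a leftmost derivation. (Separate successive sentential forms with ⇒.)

S⇒A⇒A*G⇒A*G*G⇒G*G*G⇒(S)*G*G⇒(A)*G*G⇒(G)*G*G⇒(i)*G*G⇒(i)*i*G⇒(i)*i*i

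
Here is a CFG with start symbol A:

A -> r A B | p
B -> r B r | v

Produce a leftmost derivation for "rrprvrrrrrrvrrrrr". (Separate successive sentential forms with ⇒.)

A ⇒ rAB   [A -> r A B]
rAB ⇒ rrABB   [A -> r A B]
rrABB ⇒ rrpBB   [A -> p]
rrpBB ⇒ rrprBrB   [B -> r B r]
rrprBrB ⇒ rrprvrB   [B -> v]
rrprvrB ⇒ rrprvrrBr   [B -> r B r]
rrprvrrBr ⇒ rrprvrrrBrr   [B -> r B r]
rrprvrrrBrr ⇒ rrprvrrrrBrrr   [B -> r B r]
rrprvrrrrBrrr ⇒ rrprvrrrrrBrrrr   [B -> r B r]
rrprvrrrrrBrrrr ⇒ rrprvrrrrrrBrrrrr   [B -> r B r]
rrprvrrrrrrBrrrrr ⇒ rrprvrrrrrrvrrrrr   [B -> v]

A ⇒ rAB ⇒ rrABB ⇒ rrpBB ⇒ rrprBrB ⇒ rrprvrB ⇒ rrprvrrBr ⇒ rrprvrrrBrr ⇒ rrprvrrrrBrrr ⇒ rrprvrrrrrBrrrr ⇒ rrprvrrrrrrBrrrrr ⇒ rrprvrrrrrrvrrrrr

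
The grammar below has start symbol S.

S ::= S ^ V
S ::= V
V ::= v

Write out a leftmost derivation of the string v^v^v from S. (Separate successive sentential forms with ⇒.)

S ⇒ S^V ⇒ S^V^V ⇒ V^V^V ⇒ v^V^V ⇒ v^v^V ⇒ v^v^v

S ⇒ S^V   [S ::= S ^ V]
S^V ⇒ S^V^V   [S ::= S ^ V]
S^V^V ⇒ V^V^V   [S ::= V]
V^V^V ⇒ v^V^V   [V ::= v]
v^V^V ⇒ v^v^V   [V ::= v]
v^v^V ⇒ v^v^v   [V ::= v]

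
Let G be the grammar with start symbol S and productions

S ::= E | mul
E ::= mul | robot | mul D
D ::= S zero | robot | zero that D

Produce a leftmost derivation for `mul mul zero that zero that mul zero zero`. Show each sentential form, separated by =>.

S => E   [S ::= E]
E => mul D   [E ::= mul D]
mul D => mul S zero   [D ::= S zero]
mul S zero => mul E zero   [S ::= E]
mul E zero => mul mul D zero   [E ::= mul D]
mul mul D zero => mul mul zero that D zero   [D ::= zero that D]
mul mul zero that D zero => mul mul zero that zero that D zero   [D ::= zero that D]
mul mul zero that zero that D zero => mul mul zero that zero that S zero zero   [D ::= S zero]
mul mul zero that zero that S zero zero => mul mul zero that zero that E zero zero   [S ::= E]
mul mul zero that zero that E zero zero => mul mul zero that zero that mul zero zero   [E ::= mul]

S => E => mul D => mul S zero => mul E zero => mul mul D zero => mul mul zero that D zero => mul mul zero that zero that D zero => mul mul zero that zero that S zero zero => mul mul zero that zero that E zero zero => mul mul zero that zero that mul zero zero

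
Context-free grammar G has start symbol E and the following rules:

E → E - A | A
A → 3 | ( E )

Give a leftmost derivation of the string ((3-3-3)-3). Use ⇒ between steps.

E ⇒ A   [E → A]
A ⇒ (E)   [A → ( E )]
(E) ⇒ (E-A)   [E → E - A]
(E-A) ⇒ (A-A)   [E → A]
(A-A) ⇒ ((E)-A)   [A → ( E )]
((E)-A) ⇒ ((E-A)-A)   [E → E - A]
((E-A)-A) ⇒ ((E-A-A)-A)   [E → E - A]
((E-A-A)-A) ⇒ ((A-A-A)-A)   [E → A]
((A-A-A)-A) ⇒ ((3-A-A)-A)   [A → 3]
((3-A-A)-A) ⇒ ((3-3-A)-A)   [A → 3]
((3-3-A)-A) ⇒ ((3-3-3)-A)   [A → 3]
((3-3-3)-A) ⇒ ((3-3-3)-3)   [A → 3]

E ⇒ A ⇒ (E) ⇒ (E-A) ⇒ (A-A) ⇒ ((E)-A) ⇒ ((E-A)-A) ⇒ ((E-A-A)-A) ⇒ ((A-A-A)-A) ⇒ ((3-A-A)-A) ⇒ ((3-3-A)-A) ⇒ ((3-3-3)-A) ⇒ ((3-3-3)-3)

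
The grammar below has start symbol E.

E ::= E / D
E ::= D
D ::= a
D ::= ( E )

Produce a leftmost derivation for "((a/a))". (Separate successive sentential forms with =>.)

E => D   [E ::= D]
D => (E)   [D ::= ( E )]
(E) => (D)   [E ::= D]
(D) => ((E))   [D ::= ( E )]
((E)) => ((E/D))   [E ::= E / D]
((E/D)) => ((D/D))   [E ::= D]
((D/D)) => ((a/D))   [D ::= a]
((a/D)) => ((a/a))   [D ::= a]

E=>D=>(E)=>(D)=>((E))=>((E/D))=>((D/D))=>((a/D))=>((a/a))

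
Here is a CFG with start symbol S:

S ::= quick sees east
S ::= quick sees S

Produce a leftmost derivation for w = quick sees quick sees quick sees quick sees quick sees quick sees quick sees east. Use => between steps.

S => quick sees S   [S ::= quick sees S]
quick sees S => quick sees quick sees S   [S ::= quick sees S]
quick sees quick sees S => quick sees quick sees quick sees S   [S ::= quick sees S]
quick sees quick sees quick sees S => quick sees quick sees quick sees quick sees S   [S ::= quick sees S]
quick sees quick sees quick sees quick sees S => quick sees quick sees quick sees quick sees quick sees S   [S ::= quick sees S]
quick sees quick sees quick sees quick sees quick sees S => quick sees quick sees quick sees quick sees quick sees quick sees S   [S ::= quick sees S]
quick sees quick sees quick sees quick sees quick sees quick sees S => quick sees quick sees quick sees quick sees quick sees quick sees quick sees east   [S ::= quick sees east]

S => quick sees S => quick sees quick sees S => quick sees quick sees quick sees S => quick sees quick sees quick sees quick sees S => quick sees quick sees quick sees quick sees quick sees S => quick sees quick sees quick sees quick sees quick sees quick sees S => quick sees quick sees quick sees quick sees quick sees quick sees quick sees east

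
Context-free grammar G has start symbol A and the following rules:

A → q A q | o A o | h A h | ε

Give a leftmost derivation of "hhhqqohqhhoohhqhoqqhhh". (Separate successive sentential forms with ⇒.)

A ⇒ hAh   [A → h A h]
hAh ⇒ hhAhh   [A → h A h]
hhAhh ⇒ hhhAhhh   [A → h A h]
hhhAhhh ⇒ hhhqAqhhh   [A → q A q]
hhhqAqhhh ⇒ hhhqqAqqhhh   [A → q A q]
hhhqqAqqhhh ⇒ hhhqqoAoqqhhh   [A → o A o]
hhhqqoAoqqhhh ⇒ hhhqqohAhoqqhhh   [A → h A h]
hhhqqohAhoqqhhh ⇒ hhhqqohqAqhoqqhhh   [A → q A q]
hhhqqohqAqhoqqhhh ⇒ hhhqqohqhAhqhoqqhhh   [A → h A h]
hhhqqohqhAhqhoqqhhh ⇒ hhhqqohqhhAhhqhoqqhhh   [A → h A h]
hhhqqohqhhAhhqhoqqhhh ⇒ hhhqqohqhhoAohhqhoqqhhh   [A → o A o]
hhhqqohqhhoAohhqhoqqhhh ⇒ hhhqqohqhhoohhqhoqqhhh   [A → ε]

A ⇒ hAh ⇒ hhAhh ⇒ hhhAhhh ⇒ hhhqAqhhh ⇒ hhhqqAqqhhh ⇒ hhhqqoAoqqhhh ⇒ hhhqqohAhoqqhhh ⇒ hhhqqohqAqhoqqhhh ⇒ hhhqqohqhAhqhoqqhhh ⇒ hhhqqohqhhAhhqhoqqhhh ⇒ hhhqqohqhhoAohhqhoqqhhh ⇒ hhhqqohqhhoohhqhoqqhhh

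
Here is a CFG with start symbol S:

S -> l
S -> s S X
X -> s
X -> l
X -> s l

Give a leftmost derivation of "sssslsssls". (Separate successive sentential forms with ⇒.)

S ⇒ sSX   [S -> s S X]
sSX ⇒ ssSXX   [S -> s S X]
ssSXX ⇒ sssSXXX   [S -> s S X]
sssSXXX ⇒ ssssSXXXX   [S -> s S X]
ssssSXXXX ⇒ sssslXXXX   [S -> l]
sssslXXXX ⇒ sssslsXXX   [X -> s]
sssslsXXX ⇒ sssslssXX   [X -> s]
sssslssXX ⇒ sssslssslX   [X -> s l]
sssslssslX ⇒ sssslsssls   [X -> s]

S⇒sSX⇒ssSXX⇒sssSXXX⇒ssssSXXXX⇒sssslXXXX⇒sssslsXXX⇒sssslssXX⇒sssslssslX⇒sssslsssls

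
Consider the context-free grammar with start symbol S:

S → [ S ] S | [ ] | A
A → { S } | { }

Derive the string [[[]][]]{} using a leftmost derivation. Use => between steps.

S => [S]S => [[S]S]S => [[[]]S]S => [[[]][]]S => [[[]][]]A => [[[]][]]{}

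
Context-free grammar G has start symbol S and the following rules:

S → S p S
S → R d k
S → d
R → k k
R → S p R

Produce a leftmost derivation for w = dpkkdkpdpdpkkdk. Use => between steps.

S => Rdk => SpRdk => SpSpRdk => SpSpSpRdk => RdkpSpSpRdk => SpRdkpSpSpRdk => dpRdkpSpSpRdk => dpkkdkpSpSpRdk => dpkkdkpdpSpRdk => dpkkdkpdpdpRdk => dpkkdkpdpdpkkdk

S => Rdk   [S → R d k]
Rdk => SpRdk   [R → S p R]
SpRdk => SpSpRdk   [S → S p S]
SpSpRdk => SpSpSpRdk   [S → S p S]
SpSpSpRdk => RdkpSpSpRdk   [S → R d k]
RdkpSpSpRdk => SpRdkpSpSpRdk   [R → S p R]
SpRdkpSpSpRdk => dpRdkpSpSpRdk   [S → d]
dpRdkpSpSpRdk => dpkkdkpSpSpRdk   [R → k k]
dpkkdkpSpSpRdk => dpkkdkpdpSpRdk   [S → d]
dpkkdkpdpSpRdk => dpkkdkpdpdpRdk   [S → d]
dpkkdkpdpdpRdk => dpkkdkpdpdpkkdk   [R → k k]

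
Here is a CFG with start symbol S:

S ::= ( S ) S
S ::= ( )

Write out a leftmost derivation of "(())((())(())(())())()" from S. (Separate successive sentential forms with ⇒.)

S⇒(S)S⇒(())S⇒(())(S)S⇒(())((S)S)S⇒(())((())S)S⇒(())((())(S)S)S⇒(())((())(())S)S⇒(())((())(())(S)S)S⇒(())((())(())(())S)S⇒(())((())(())(())())S⇒(())((())(())(())())()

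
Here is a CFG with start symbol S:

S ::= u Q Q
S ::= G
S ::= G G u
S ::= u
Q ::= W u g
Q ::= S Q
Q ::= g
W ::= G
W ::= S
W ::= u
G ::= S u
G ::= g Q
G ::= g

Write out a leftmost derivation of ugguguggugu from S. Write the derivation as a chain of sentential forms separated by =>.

S => GGu   [S ::= G G u]
GGu => SuGu   [G ::= S u]
SuGu => uQQuGu   [S ::= u Q Q]
uQQuGu => uSQQuGu   [Q ::= S Q]
uSQQuGu => uGQQuGu   [S ::= G]
uGQQuGu => ugQQQuGu   [G ::= g Q]
ugQQQuGu => ugWugQQuGu   [Q ::= W u g]
ugWugQQuGu => ugGugQQuGu   [W ::= G]
ugGugQQuGu => uggugQQuGu   [G ::= g]
uggugQQuGu => uggugSQQuGu   [Q ::= S Q]
uggugSQQuGu => ugguguQQuGu   [S ::= u]
ugguguQQuGu => uggugugQuGu   [Q ::= g]
uggugugQuGu => uggugugguGu   [Q ::= g]
uggugugguGu => ugguguggugu   [G ::= g]

S=>GGu=>SuGu=>uQQuGu=>uSQQuGu=>uGQQuGu=>ugQQQuGu=>ugWugQQuGu=>ugGugQQuGu=>uggugQQuGu=>uggugSQQuGu=>ugguguQQuGu=>uggugugQuGu=>uggugugguGu=>ugguguggugu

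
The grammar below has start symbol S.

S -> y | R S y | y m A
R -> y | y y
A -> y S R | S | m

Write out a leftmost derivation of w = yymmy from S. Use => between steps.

S=>RSy=>ySy=>yymAy=>yymmy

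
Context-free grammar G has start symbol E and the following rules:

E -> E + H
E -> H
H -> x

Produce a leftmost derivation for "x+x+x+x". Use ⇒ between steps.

E ⇒ E+H   [E -> E + H]
E+H ⇒ E+H+H   [E -> E + H]
E+H+H ⇒ E+H+H+H   [E -> E + H]
E+H+H+H ⇒ H+H+H+H   [E -> H]
H+H+H+H ⇒ x+H+H+H   [H -> x]
x+H+H+H ⇒ x+x+H+H   [H -> x]
x+x+H+H ⇒ x+x+x+H   [H -> x]
x+x+x+H ⇒ x+x+x+x   [H -> x]

E ⇒ E+H ⇒ E+H+H ⇒ E+H+H+H ⇒ H+H+H+H ⇒ x+H+H+H ⇒ x+x+H+H ⇒ x+x+x+H ⇒ x+x+x+x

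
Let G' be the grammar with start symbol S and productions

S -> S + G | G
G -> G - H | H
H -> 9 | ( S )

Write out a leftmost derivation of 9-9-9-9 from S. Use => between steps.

S => G => G-H => G-H-H => G-H-H-H => H-H-H-H => 9-H-H-H => 9-9-H-H => 9-9-9-H => 9-9-9-9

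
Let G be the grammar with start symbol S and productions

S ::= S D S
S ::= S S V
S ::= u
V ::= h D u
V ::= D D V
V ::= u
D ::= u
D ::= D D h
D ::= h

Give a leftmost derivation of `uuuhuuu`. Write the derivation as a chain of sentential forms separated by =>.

S=>SDS=>SDSDS=>SSVDSDS=>uSVDSDS=>uuVDSDS=>uuuDSDS=>uuuhSDS=>uuuhuDS=>uuuhuuS=>uuuhuuu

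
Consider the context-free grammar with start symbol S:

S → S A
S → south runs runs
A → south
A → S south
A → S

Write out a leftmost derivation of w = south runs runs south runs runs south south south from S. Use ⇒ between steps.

S ⇒ S A   [S → S A]
S A ⇒ south runs runs A   [S → south runs runs]
south runs runs A ⇒ south runs runs S   [A → S]
south runs runs S ⇒ south runs runs S A   [S → S A]
south runs runs S A ⇒ south runs runs S A A   [S → S A]
south runs runs S A A ⇒ south runs runs S A A A   [S → S A]
south runs runs S A A A ⇒ south runs runs south runs runs A A A   [S → south runs runs]
south runs runs south runs runs A A A ⇒ south runs runs south runs runs south A A   [A → south]
south runs runs south runs runs south A A ⇒ south runs runs south runs runs south south A   [A → south]
south runs runs south runs runs south south A ⇒ south runs runs south runs runs south south south   [A → south]

S ⇒ S A ⇒ south runs runs A ⇒ south runs runs S ⇒ south runs runs S A ⇒ south runs runs S A A ⇒ south runs runs S A A A ⇒ south runs runs south runs runs A A A ⇒ south runs runs south runs runs south A A ⇒ south runs runs south runs runs south south A ⇒ south runs runs south runs runs south south south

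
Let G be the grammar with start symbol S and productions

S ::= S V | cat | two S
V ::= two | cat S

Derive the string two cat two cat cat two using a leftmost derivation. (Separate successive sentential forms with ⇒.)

S ⇒ two S ⇒ two S V ⇒ two S V V ⇒ two cat V V ⇒ two cat two V ⇒ two cat two cat S ⇒ two cat two cat S V ⇒ two cat two cat cat V ⇒ two cat two cat cat two

S ⇒ two S   [S ::= two S]
two S ⇒ two S V   [S ::= S V]
two S V ⇒ two S V V   [S ::= S V]
two S V V ⇒ two cat V V   [S ::= cat]
two cat V V ⇒ two cat two V   [V ::= two]
two cat two V ⇒ two cat two cat S   [V ::= cat S]
two cat two cat S ⇒ two cat two cat S V   [S ::= S V]
two cat two cat S V ⇒ two cat two cat cat V   [S ::= cat]
two cat two cat cat V ⇒ two cat two cat cat two   [V ::= two]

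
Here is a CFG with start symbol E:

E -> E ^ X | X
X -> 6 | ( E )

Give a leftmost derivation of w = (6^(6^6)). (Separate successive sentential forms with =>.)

E=>X=>(E)=>(E^X)=>(X^X)=>(6^X)=>(6^(E))=>(6^(E^X))=>(6^(X^X))=>(6^(6^X))=>(6^(6^6))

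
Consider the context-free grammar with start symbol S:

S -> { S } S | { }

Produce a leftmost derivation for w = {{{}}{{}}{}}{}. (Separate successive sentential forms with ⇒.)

S ⇒ {S}S ⇒ {{S}S}S ⇒ {{{}}S}S ⇒ {{{}}{S}S}S ⇒ {{{}}{{}}S}S ⇒ {{{}}{{}}{}}S ⇒ {{{}}{{}}{}}{}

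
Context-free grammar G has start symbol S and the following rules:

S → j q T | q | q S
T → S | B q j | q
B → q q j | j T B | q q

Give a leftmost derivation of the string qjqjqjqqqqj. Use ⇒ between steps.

S ⇒ qS   [S → q S]
qS ⇒ qjqT   [S → j q T]
qjqT ⇒ qjqS   [T → S]
qjqS ⇒ qjqjqT   [S → j q T]
qjqjqT ⇒ qjqjqS   [T → S]
qjqjqS ⇒ qjqjqjqT   [S → j q T]
qjqjqjqT ⇒ qjqjqjqBqj   [T → B q j]
qjqjqjqBqj ⇒ qjqjqjqqqqj   [B → q q]

S ⇒ qS ⇒ qjqT ⇒ qjqS ⇒ qjqjqT ⇒ qjqjqS ⇒ qjqjqjqT ⇒ qjqjqjqBqj ⇒ qjqjqjqqqqj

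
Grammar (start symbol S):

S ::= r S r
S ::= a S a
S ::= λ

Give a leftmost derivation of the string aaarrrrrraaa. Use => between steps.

S => aSa   [S ::= a S a]
aSa => aaSaa   [S ::= a S a]
aaSaa => aaaSaaa   [S ::= a S a]
aaaSaaa => aaarSraaa   [S ::= r S r]
aaarSraaa => aaarrSrraaa   [S ::= r S r]
aaarrSrraaa => aaarrrSrrraaa   [S ::= r S r]
aaarrrSrrraaa => aaarrrrrraaa   [S ::= λ]

S => aSa => aaSaa => aaaSaaa => aaarSraaa => aaarrSrraaa => aaarrrSrrraaa => aaarrrrrraaa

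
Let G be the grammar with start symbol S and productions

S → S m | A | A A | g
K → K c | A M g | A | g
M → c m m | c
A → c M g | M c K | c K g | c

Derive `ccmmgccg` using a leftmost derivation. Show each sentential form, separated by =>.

S => AA => cMgA => ccmmgA => ccmmgcMg => ccmmgccg

S => AA   [S → A A]
AA => cMgA   [A → c M g]
cMgA => ccmmgA   [M → c m m]
ccmmgA => ccmmgcMg   [A → c M g]
ccmmgcMg => ccmmgccg   [M → c]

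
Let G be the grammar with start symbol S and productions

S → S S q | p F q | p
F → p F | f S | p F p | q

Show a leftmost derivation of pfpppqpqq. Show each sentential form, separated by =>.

S => pFq => pfSq => pfpFqq => pfppFqq => pfpppFpqq => pfpppqpqq

S => pFq   [S → p F q]
pFq => pfSq   [F → f S]
pfSq => pfpFqq   [S → p F q]
pfpFqq => pfppFqq   [F → p F]
pfppFqq => pfpppFpqq   [F → p F p]
pfpppFpqq => pfpppqpqq   [F → q]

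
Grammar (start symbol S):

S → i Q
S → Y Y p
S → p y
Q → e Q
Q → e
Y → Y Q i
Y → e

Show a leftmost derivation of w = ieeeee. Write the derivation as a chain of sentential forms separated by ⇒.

S⇒iQ⇒ieQ⇒ieeQ⇒ieeeQ⇒ieeeeQ⇒ieeeee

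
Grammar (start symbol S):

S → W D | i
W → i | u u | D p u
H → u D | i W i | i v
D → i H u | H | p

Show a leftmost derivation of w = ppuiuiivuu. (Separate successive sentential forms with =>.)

S => WD => DpuD => ppuD => ppuiHu => ppuiuDu => ppuiuiHuu => ppuiuiivuu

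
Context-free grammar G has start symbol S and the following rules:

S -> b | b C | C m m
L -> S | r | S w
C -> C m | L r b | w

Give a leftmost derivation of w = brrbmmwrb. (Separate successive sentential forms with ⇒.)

S ⇒ bC ⇒ bLrb ⇒ bSwrb ⇒ bCmmwrb ⇒ bLrbmmwrb ⇒ brrbmmwrb

S ⇒ bC   [S -> b C]
bC ⇒ bLrb   [C -> L r b]
bLrb ⇒ bSwrb   [L -> S w]
bSwrb ⇒ bCmmwrb   [S -> C m m]
bCmmwrb ⇒ bLrbmmwrb   [C -> L r b]
bLrbmmwrb ⇒ brrbmmwrb   [L -> r]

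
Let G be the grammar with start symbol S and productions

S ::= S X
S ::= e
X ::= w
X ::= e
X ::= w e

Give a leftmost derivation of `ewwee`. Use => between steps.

S => SX => SXX => SXXX => eXXX => ewXX => ewweX => ewwee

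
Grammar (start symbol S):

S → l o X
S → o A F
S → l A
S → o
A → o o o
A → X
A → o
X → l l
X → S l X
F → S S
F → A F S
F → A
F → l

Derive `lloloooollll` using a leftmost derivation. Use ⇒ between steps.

S ⇒ lA   [S → l A]
lA ⇒ lX   [A → X]
lX ⇒ lSlX   [X → S l X]
lSlX ⇒ llAlX   [S → l A]
llAlX ⇒ llolX   [A → o]
llolX ⇒ llolSlX   [X → S l X]
llolSlX ⇒ lloloAFlX   [S → o A F]
lloloAFlX ⇒ llolooooFlX   [A → o o o]
llolooooFlX ⇒ lloloooollX   [F → l]
lloloooollX ⇒ lloloooollll   [X → l l]

S ⇒ lA ⇒ lX ⇒ lSlX ⇒ llAlX ⇒ llolX ⇒ llolSlX ⇒ lloloAFlX ⇒ llolooooFlX ⇒ lloloooollX ⇒ lloloooollll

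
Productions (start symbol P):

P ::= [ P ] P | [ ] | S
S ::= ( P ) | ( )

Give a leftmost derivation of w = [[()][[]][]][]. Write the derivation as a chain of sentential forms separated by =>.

P => [P]P   [P ::= [ P ] P]
[P]P => [[P]P]P   [P ::= [ P ] P]
[[P]P]P => [[S]P]P   [P ::= S]
[[S]P]P => [[()]P]P   [S ::= ( )]
[[()]P]P => [[()][P]P]P   [P ::= [ P ] P]
[[()][P]P]P => [[()][[]]P]P   [P ::= [ ]]
[[()][[]]P]P => [[()][[]][]]P   [P ::= [ ]]
[[()][[]][]]P => [[()][[]][]][]   [P ::= [ ]]

P => [P]P => [[P]P]P => [[S]P]P => [[()]P]P => [[()][P]P]P => [[()][[]]P]P => [[()][[]][]]P => [[()][[]][]][]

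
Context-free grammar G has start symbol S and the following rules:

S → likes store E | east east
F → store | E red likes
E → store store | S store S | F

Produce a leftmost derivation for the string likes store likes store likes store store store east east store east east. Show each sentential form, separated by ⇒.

S ⇒ likes store E ⇒ likes store S store S ⇒ likes store likes store E store S ⇒ likes store likes store S store S store S ⇒ likes store likes store likes store E store S store S ⇒ likes store likes store likes store F store S store S ⇒ likes store likes store likes store store store S store S ⇒ likes store likes store likes store store store east east store S ⇒ likes store likes store likes store store store east east store east east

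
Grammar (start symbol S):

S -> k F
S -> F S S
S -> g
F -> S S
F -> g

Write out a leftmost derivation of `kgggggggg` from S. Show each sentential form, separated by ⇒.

S ⇒ FSS   [S -> F S S]
FSS ⇒ SSSS   [F -> S S]
SSSS ⇒ FSSSSS   [S -> F S S]
FSSSSS ⇒ SSSSSSS   [F -> S S]
SSSSSSS ⇒ kFSSSSSS   [S -> k F]
kFSSSSSS ⇒ kSSSSSSSS   [F -> S S]
kSSSSSSSS ⇒ kgSSSSSSS   [S -> g]
kgSSSSSSS ⇒ kggSSSSSS   [S -> g]
kggSSSSSS ⇒ kgggSSSSS   [S -> g]
kgggSSSSS ⇒ kggggSSSS   [S -> g]
kggggSSSS ⇒ kgggggSSS   [S -> g]
kgggggSSS ⇒ kggggggSS   [S -> g]
kggggggSS ⇒ kgggggggS   [S -> g]
kgggggggS ⇒ kgggggggg   [S -> g]

S⇒FSS⇒SSSS⇒FSSSSS⇒SSSSSSS⇒kFSSSSSS⇒kSSSSSSSS⇒kgSSSSSSS⇒kggSSSSSS⇒kgggSSSSS⇒kggggSSSS⇒kgggggSSS⇒kggggggSS⇒kgggggggS⇒kgggggggg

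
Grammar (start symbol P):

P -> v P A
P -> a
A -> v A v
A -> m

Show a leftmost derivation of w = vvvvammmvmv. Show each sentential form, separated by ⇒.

P⇒vPA⇒vvPAA⇒vvvPAAA⇒vvvvPAAAA⇒vvvvaAAAA⇒vvvvamAAA⇒vvvvammAA⇒vvvvammmA⇒vvvvammmvAv⇒vvvvammmvmv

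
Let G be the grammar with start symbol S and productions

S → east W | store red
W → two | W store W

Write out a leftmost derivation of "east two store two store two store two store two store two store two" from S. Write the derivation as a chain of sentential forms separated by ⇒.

S ⇒ east W   [S → east W]
east W ⇒ east W store W   [W → W store W]
east W store W ⇒ east two store W   [W → two]
east two store W ⇒ east two store W store W   [W → W store W]
east two store W store W ⇒ east two store two store W   [W → two]
east two store two store W ⇒ east two store two store W store W   [W → W store W]
east two store two store W store W ⇒ east two store two store W store W store W   [W → W store W]
east two store two store W store W store W ⇒ east two store two store W store W store W store W   [W → W store W]
east two store two store W store W store W store W ⇒ east two store two store W store W store W store W store W   [W → W store W]
east two store two store W store W store W store W store W ⇒ east two store two store two store W store W store W store W   [W → two]
east two store two store two store W store W store W store W ⇒ east two store two store two store two store W store W store W   [W → two]
east two store two store two store two store W store W store W ⇒ east two store two store two store two store two store W store W   [W → two]
east two store two store two store two store two store W store W ⇒ east two store two store two store two store two store two store W   [W → two]
east two store two store two store two store two store two store W ⇒ east two store two store two store two store two store two store two   [W → two]

S ⇒ east W ⇒ east W store W ⇒ east two store W ⇒ east two store W store W ⇒ east two store two store W ⇒ east two store two store W store W ⇒ east two store two store W store W store W ⇒ east two store two store W store W store W store W ⇒ east two store two store W store W store W store W store W ⇒ east two store two store two store W store W store W store W ⇒ east two store two store two store two store W store W store W ⇒ east two store two store two store two store two store W store W ⇒ east two store two store two store two store two store two store W ⇒ east two store two store two store two store two store two store two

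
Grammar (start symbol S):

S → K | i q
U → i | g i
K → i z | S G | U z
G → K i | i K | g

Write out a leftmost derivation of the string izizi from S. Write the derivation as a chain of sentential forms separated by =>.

S => K   [S → K]
K => SG   [K → S G]
SG => KG   [S → K]
KG => izG   [K → i z]
izG => izKi   [G → K i]
izKi => izUzi   [K → U z]
izUzi => izizi   [U → i]

S=>K=>SG=>KG=>izG=>izKi=>izUzi=>izizi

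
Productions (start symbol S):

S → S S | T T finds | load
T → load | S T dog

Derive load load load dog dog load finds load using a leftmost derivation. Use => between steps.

S => S S => T T finds S => S T dog T finds S => load T dog T finds S => load S T dog dog T finds S => load load T dog dog T finds S => load load load dog dog T finds S => load load load dog dog load finds S => load load load dog dog load finds load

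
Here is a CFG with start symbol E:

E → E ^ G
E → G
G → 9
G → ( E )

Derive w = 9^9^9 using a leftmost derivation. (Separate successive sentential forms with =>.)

E=>E^G=>E^G^G=>G^G^G=>9^G^G=>9^9^G=>9^9^9

E => E^G   [E → E ^ G]
E^G => E^G^G   [E → E ^ G]
E^G^G => G^G^G   [E → G]
G^G^G => 9^G^G   [G → 9]
9^G^G => 9^9^G   [G → 9]
9^9^G => 9^9^9   [G → 9]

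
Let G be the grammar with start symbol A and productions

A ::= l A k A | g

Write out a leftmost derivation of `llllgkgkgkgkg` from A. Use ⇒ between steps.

A ⇒ lAkA   [A ::= l A k A]
lAkA ⇒ llAkAkA   [A ::= l A k A]
llAkAkA ⇒ lllAkAkAkA   [A ::= l A k A]
lllAkAkAkA ⇒ llllAkAkAkAkA   [A ::= l A k A]
llllAkAkAkAkA ⇒ llllgkAkAkAkA   [A ::= g]
llllgkAkAkAkA ⇒ llllgkgkAkAkA   [A ::= g]
llllgkgkAkAkA ⇒ llllgkgkgkAkA   [A ::= g]
llllgkgkgkAkA ⇒ llllgkgkgkgkA   [A ::= g]
llllgkgkgkgkA ⇒ llllgkgkgkgkg   [A ::= g]

A ⇒ lAkA ⇒ llAkAkA ⇒ lllAkAkAkA ⇒ llllAkAkAkAkA ⇒ llllgkAkAkAkA ⇒ llllgkgkAkAkA ⇒ llllgkgkgkAkA ⇒ llllgkgkgkgkA ⇒ llllgkgkgkgkg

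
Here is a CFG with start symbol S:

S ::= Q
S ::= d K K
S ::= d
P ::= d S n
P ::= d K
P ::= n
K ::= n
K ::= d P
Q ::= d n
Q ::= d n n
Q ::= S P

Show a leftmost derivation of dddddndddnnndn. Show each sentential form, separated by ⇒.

S ⇒ dKK   [S ::= d K K]
dKK ⇒ ddPK   [K ::= d P]
ddPK ⇒ dddSnK   [P ::= d S n]
dddSnK ⇒ ddddKKnK   [S ::= d K K]
ddddKKnK ⇒ dddddPKnK   [K ::= d P]
dddddPKnK ⇒ dddddnKnK   [P ::= n]
dddddnKnK ⇒ dddddndPnK   [K ::= d P]
dddddndPnK ⇒ dddddnddSnnK   [P ::= d S n]
dddddnddSnnK ⇒ dddddnddQnnK   [S ::= Q]
dddddnddQnnK ⇒ dddddndddnnnK   [Q ::= d n]
dddddndddnnnK ⇒ dddddndddnnndP   [K ::= d P]
dddddndddnnndP ⇒ dddddndddnnndn   [P ::= n]

S ⇒ dKK ⇒ ddPK ⇒ dddSnK ⇒ ddddKKnK ⇒ dddddPKnK ⇒ dddddnKnK ⇒ dddddndPnK ⇒ dddddnddSnnK ⇒ dddddnddQnnK ⇒ dddddndddnnnK ⇒ dddddndddnnndP ⇒ dddddndddnnndn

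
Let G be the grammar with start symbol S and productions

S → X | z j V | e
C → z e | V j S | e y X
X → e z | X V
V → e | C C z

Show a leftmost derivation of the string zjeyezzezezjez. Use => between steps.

S => zjV => zjCCz => zjeyXCz => zjeyezCz => zjeyezVjSz => zjeyezCCzjSz => zjeyezzeCzjSz => zjeyezzezezjSz => zjeyezzezezjez

S => zjV   [S → z j V]
zjV => zjCCz   [V → C C z]
zjCCz => zjeyXCz   [C → e y X]
zjeyXCz => zjeyezCz   [X → e z]
zjeyezCz => zjeyezVjSz   [C → V j S]
zjeyezVjSz => zjeyezCCzjSz   [V → C C z]
zjeyezCCzjSz => zjeyezzeCzjSz   [C → z e]
zjeyezzeCzjSz => zjeyezzezezjSz   [C → z e]
zjeyezzezezjSz => zjeyezzezezjez   [S → e]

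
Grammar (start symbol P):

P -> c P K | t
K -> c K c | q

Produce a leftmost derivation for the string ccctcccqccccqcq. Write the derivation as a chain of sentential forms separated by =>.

P => cPK => ccPKK => cccPKKK => ccctKKK => ccctcKcKK => ccctccKccKK => ccctcccKcccKK => ccctcccqcccKK => ccctcccqccccKcK => ccctcccqccccqcK => ccctcccqccccqcq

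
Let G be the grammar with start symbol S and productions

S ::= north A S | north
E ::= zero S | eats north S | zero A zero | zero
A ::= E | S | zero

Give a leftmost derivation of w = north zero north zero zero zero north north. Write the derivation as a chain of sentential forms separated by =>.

S => north A S => north E S => north zero S S => north zero north A S S => north zero north E S S => north zero north zero A zero S S => north zero north zero zero zero S S => north zero north zero zero zero north S => north zero north zero zero zero north north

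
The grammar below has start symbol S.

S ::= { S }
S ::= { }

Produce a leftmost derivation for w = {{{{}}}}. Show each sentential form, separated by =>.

S=>{S}=>{{S}}=>{{{S}}}=>{{{{}}}}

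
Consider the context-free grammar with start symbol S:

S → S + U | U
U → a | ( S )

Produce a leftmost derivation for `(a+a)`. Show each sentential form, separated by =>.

S => U => (S) => (S+U) => (U+U) => (a+U) => (a+a)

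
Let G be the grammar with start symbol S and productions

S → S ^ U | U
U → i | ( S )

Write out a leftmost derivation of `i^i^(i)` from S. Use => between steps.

S => S^U => S^U^U => U^U^U => i^U^U => i^i^U => i^i^(S) => i^i^(U) => i^i^(i)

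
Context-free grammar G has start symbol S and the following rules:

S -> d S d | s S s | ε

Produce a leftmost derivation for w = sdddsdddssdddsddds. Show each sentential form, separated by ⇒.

S ⇒ sSs ⇒ sdSds ⇒ sddSdds ⇒ sdddSddds ⇒ sdddsSsddds ⇒ sdddsdSdsddds ⇒ sdddsddSddsddds ⇒ sdddsdddSdddsddds ⇒ sdddsdddsSsdddsddds ⇒ sdddsdddssdddsddds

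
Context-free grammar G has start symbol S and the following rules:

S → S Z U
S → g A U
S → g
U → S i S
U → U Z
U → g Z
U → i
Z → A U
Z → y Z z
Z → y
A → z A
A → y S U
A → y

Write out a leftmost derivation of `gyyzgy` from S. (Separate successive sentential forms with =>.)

S=>SZU=>gZU=>gyZzU=>gyyzU=>gyyzgZ=>gyyzgy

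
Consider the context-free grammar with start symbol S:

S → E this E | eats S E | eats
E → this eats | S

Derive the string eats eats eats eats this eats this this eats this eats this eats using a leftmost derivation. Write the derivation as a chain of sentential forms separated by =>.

S => eats S E => eats eats S E E => eats eats E this E E E => eats eats S this E E E => eats eats eats S E this E E E => eats eats eats eats E this E E E => eats eats eats eats this eats this E E E => eats eats eats eats this eats this this eats E E => eats eats eats eats this eats this this eats this eats E => eats eats eats eats this eats this this eats this eats this eats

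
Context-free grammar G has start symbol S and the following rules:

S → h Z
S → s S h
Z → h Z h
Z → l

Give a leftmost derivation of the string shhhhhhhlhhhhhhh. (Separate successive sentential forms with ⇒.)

S ⇒ sSh   [S → s S h]
sSh ⇒ shZh   [S → h Z]
shZh ⇒ shhZhh   [Z → h Z h]
shhZhh ⇒ shhhZhhh   [Z → h Z h]
shhhZhhh ⇒ shhhhZhhhh   [Z → h Z h]
shhhhZhhhh ⇒ shhhhhZhhhhh   [Z → h Z h]
shhhhhZhhhhh ⇒ shhhhhhZhhhhhh   [Z → h Z h]
shhhhhhZhhhhhh ⇒ shhhhhhhZhhhhhhh   [Z → h Z h]
shhhhhhhZhhhhhhh ⇒ shhhhhhhlhhhhhhh   [Z → l]

S ⇒ sSh ⇒ shZh ⇒ shhZhh ⇒ shhhZhhh ⇒ shhhhZhhhh ⇒ shhhhhZhhhhh ⇒ shhhhhhZhhhhhh ⇒ shhhhhhhZhhhhhhh ⇒ shhhhhhhlhhhhhhh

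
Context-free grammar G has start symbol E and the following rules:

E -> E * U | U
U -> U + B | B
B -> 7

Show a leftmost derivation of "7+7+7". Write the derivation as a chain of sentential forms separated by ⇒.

E⇒U⇒U+B⇒U+B+B⇒B+B+B⇒7+B+B⇒7+7+B⇒7+7+7

E ⇒ U   [E -> U]
U ⇒ U+B   [U -> U + B]
U+B ⇒ U+B+B   [U -> U + B]
U+B+B ⇒ B+B+B   [U -> B]
B+B+B ⇒ 7+B+B   [B -> 7]
7+B+B ⇒ 7+7+B   [B -> 7]
7+7+B ⇒ 7+7+7   [B -> 7]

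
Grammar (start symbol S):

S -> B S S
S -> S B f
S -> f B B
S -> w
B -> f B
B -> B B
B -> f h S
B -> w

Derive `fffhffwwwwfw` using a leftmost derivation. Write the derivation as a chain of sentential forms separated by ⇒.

S ⇒ fBB ⇒ ffBB ⇒ fffhSB ⇒ fffhSBfB ⇒ fffhfBBBfB ⇒ fffhffBBBfB ⇒ fffhffBBBBfB ⇒ fffhffwBBBfB ⇒ fffhffwwBBfB ⇒ fffhffwwwBfB ⇒ fffhffwwwwfB ⇒ fffhffwwwwfw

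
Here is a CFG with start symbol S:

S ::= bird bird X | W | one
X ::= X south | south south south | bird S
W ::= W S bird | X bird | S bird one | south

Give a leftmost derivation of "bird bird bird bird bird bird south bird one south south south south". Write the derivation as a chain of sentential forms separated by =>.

S => bird bird X => bird bird X south => bird bird X south south => bird bird X south south south => bird bird bird S south south south => bird bird bird bird bird X south south south => bird bird bird bird bird X south south south south => bird bird bird bird bird bird S south south south south => bird bird bird bird bird bird W south south south south => bird bird bird bird bird bird S bird one south south south south => bird bird bird bird bird bird W bird one south south south south => bird bird bird bird bird bird south bird one south south south south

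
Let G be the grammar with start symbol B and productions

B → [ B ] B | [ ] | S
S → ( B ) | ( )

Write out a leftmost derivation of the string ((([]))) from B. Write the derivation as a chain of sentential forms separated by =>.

B => S   [B → S]
S => (B)   [S → ( B )]
(B) => (S)   [B → S]
(S) => ((B))   [S → ( B )]
((B)) => ((S))   [B → S]
((S)) => (((B)))   [S → ( B )]
(((B))) => ((([])))   [B → [ ]]

B => S => (B) => (S) => ((B)) => ((S)) => (((B))) => ((([])))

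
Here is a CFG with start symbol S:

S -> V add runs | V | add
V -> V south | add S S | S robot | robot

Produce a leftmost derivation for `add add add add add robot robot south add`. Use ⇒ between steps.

S ⇒ V ⇒ add S S ⇒ add V S ⇒ add add S S S ⇒ add add V S S ⇒ add add add S S S S ⇒ add add add add S S S ⇒ add add add add V S S ⇒ add add add add S robot S S ⇒ add add add add add robot S S ⇒ add add add add add robot V S ⇒ add add add add add robot V south S ⇒ add add add add add robot robot south S ⇒ add add add add add robot robot south add

S ⇒ V   [S -> V]
V ⇒ add S S   [V -> add S S]
add S S ⇒ add V S   [S -> V]
add V S ⇒ add add S S S   [V -> add S S]
add add S S S ⇒ add add V S S   [S -> V]
add add V S S ⇒ add add add S S S S   [V -> add S S]
add add add S S S S ⇒ add add add add S S S   [S -> add]
add add add add S S S ⇒ add add add add V S S   [S -> V]
add add add add V S S ⇒ add add add add S robot S S   [V -> S robot]
add add add add S robot S S ⇒ add add add add add robot S S   [S -> add]
add add add add add robot S S ⇒ add add add add add robot V S   [S -> V]
add add add add add robot V S ⇒ add add add add add robot V south S   [V -> V south]
add add add add add robot V south S ⇒ add add add add add robot robot south S   [V -> robot]
add add add add add robot robot south S ⇒ add add add add add robot robot south add   [S -> add]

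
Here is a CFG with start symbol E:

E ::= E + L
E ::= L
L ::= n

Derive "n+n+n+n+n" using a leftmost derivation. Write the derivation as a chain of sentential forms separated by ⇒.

E ⇒ E+L ⇒ E+L+L ⇒ E+L+L+L ⇒ E+L+L+L+L ⇒ L+L+L+L+L ⇒ n+L+L+L+L ⇒ n+n+L+L+L ⇒ n+n+n+L+L ⇒ n+n+n+n+L ⇒ n+n+n+n+n

E ⇒ E+L   [E ::= E + L]
E+L ⇒ E+L+L   [E ::= E + L]
E+L+L ⇒ E+L+L+L   [E ::= E + L]
E+L+L+L ⇒ E+L+L+L+L   [E ::= E + L]
E+L+L+L+L ⇒ L+L+L+L+L   [E ::= L]
L+L+L+L+L ⇒ n+L+L+L+L   [L ::= n]
n+L+L+L+L ⇒ n+n+L+L+L   [L ::= n]
n+n+L+L+L ⇒ n+n+n+L+L   [L ::= n]
n+n+n+L+L ⇒ n+n+n+n+L   [L ::= n]
n+n+n+n+L ⇒ n+n+n+n+n   [L ::= n]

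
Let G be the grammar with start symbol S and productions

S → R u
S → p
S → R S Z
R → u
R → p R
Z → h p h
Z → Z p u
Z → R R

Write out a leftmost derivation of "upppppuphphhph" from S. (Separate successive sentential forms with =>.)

S => RSZ   [S → R S Z]
RSZ => uSZ   [R → u]
uSZ => uRSZZ   [S → R S Z]
uRSZZ => upRSZZ   [R → p R]
upRSZZ => uppRSZZ   [R → p R]
uppRSZZ => upppRSZZ   [R → p R]
upppRSZZ => uppppRSZZ   [R → p R]
uppppRSZZ => upppppRSZZ   [R → p R]
upppppRSZZ => upppppuSZZ   [R → u]
upppppuSZZ => upppppupZZ   [S → p]
upppppupZZ => upppppuphphZ   [Z → h p h]
upppppuphphZ => upppppuphphhph   [Z → h p h]

S=>RSZ=>uSZ=>uRSZZ=>upRSZZ=>uppRSZZ=>upppRSZZ=>uppppRSZZ=>upppppRSZZ=>upppppuSZZ=>upppppupZZ=>upppppuphphZ=>upppppuphphhph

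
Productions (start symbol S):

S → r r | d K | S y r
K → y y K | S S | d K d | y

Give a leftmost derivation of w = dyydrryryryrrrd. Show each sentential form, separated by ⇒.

S ⇒ dK   [S → d K]
dK ⇒ dyyK   [K → y y K]
dyyK ⇒ dyydKd   [K → d K d]
dyydKd ⇒ dyydSSd   [K → S S]
dyydSSd ⇒ dyydSyrSd   [S → S y r]
dyydSyrSd ⇒ dyydSyryrSd   [S → S y r]
dyydSyryrSd ⇒ dyydSyryryrSd   [S → S y r]
dyydSyryryrSd ⇒ dyydrryryryrSd   [S → r r]
dyydrryryryrSd ⇒ dyydrryryryrrrd   [S → r r]

S⇒dK⇒dyyK⇒dyydKd⇒dyydSSd⇒dyydSyrSd⇒dyydSyryrSd⇒dyydSyryryrSd⇒dyydrryryryrSd⇒dyydrryryryrrrd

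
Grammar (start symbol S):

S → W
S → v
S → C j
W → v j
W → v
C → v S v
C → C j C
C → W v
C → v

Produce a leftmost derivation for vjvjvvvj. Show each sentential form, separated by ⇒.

S ⇒ Cj   [S → C j]
Cj ⇒ CjCj   [C → C j C]
CjCj ⇒ vjCj   [C → v]
vjCj ⇒ vjCjCj   [C → C j C]
vjCjCj ⇒ vjvjCj   [C → v]
vjvjCj ⇒ vjvjvSvj   [C → v S v]
vjvjvSvj ⇒ vjvjvvvj   [S → v]

S ⇒ Cj ⇒ CjCj ⇒ vjCj ⇒ vjCjCj ⇒ vjvjCj ⇒ vjvjvSvj ⇒ vjvjvvvj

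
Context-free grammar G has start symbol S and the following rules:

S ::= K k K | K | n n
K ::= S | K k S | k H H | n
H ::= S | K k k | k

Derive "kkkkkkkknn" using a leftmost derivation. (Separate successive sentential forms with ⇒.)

S ⇒ K ⇒ KkS ⇒ kHHkS ⇒ kKkkHkS ⇒ kkHHkkHkS ⇒ kkkHkkHkS ⇒ kkkkkkHkS ⇒ kkkkkkkkS ⇒ kkkkkkkknn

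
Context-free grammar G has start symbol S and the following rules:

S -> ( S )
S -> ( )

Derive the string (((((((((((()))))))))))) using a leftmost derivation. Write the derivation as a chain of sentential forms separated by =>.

S => (S)   [S -> ( S )]
(S) => ((S))   [S -> ( S )]
((S)) => (((S)))   [S -> ( S )]
(((S))) => ((((S))))   [S -> ( S )]
((((S)))) => (((((S)))))   [S -> ( S )]
(((((S))))) => ((((((S))))))   [S -> ( S )]
((((((S)))))) => (((((((S)))))))   [S -> ( S )]
(((((((S))))))) => ((((((((S))))))))   [S -> ( S )]
((((((((S)))))))) => (((((((((S)))))))))   [S -> ( S )]
(((((((((S))))))))) => ((((((((((S))))))))))   [S -> ( S )]
((((((((((S)))))))))) => (((((((((((S)))))))))))   [S -> ( S )]
(((((((((((S))))))))))) => (((((((((((())))))))))))   [S -> ( )]

S => (S) => ((S)) => (((S))) => ((((S)))) => (((((S))))) => ((((((S)))))) => (((((((S))))))) => ((((((((S)))))))) => (((((((((S))))))))) => ((((((((((S)))))))))) => (((((((((((S))))))))))) => (((((((((((())))))))))))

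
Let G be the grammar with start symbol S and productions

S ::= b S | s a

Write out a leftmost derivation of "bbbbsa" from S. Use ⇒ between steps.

S ⇒ bS ⇒ bbS ⇒ bbbS ⇒ bbbbS ⇒ bbbbsa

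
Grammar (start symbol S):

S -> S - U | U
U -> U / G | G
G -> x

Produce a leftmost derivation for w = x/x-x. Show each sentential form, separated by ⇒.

S ⇒ S-U   [S -> S - U]
S-U ⇒ U-U   [S -> U]
U-U ⇒ U/G-U   [U -> U / G]
U/G-U ⇒ G/G-U   [U -> G]
G/G-U ⇒ x/G-U   [G -> x]
x/G-U ⇒ x/x-U   [G -> x]
x/x-U ⇒ x/x-G   [U -> G]
x/x-G ⇒ x/x-x   [G -> x]

S ⇒ S-U ⇒ U-U ⇒ U/G-U ⇒ G/G-U ⇒ x/G-U ⇒ x/x-U ⇒ x/x-G ⇒ x/x-x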